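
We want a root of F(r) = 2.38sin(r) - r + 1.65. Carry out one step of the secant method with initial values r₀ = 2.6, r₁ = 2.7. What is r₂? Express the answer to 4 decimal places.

2.6894

F(2.6) = 0.276893, F(2.7) = -0.032836
r₂ = 2.700000 − (-0.032836)·(2.700000 − 2.600000) / (-0.032836 − 0.276893) = 2.700000 − (-0.003284)/(-0.309729) = 2.689399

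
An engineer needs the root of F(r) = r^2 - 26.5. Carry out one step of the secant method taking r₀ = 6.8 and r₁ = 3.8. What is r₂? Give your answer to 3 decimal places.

F(6.8) = 19.74000, F(3.8) = -12.06000
r₂ = 3.80000 − (-12.06000)·(3.80000 − 6.80000) / (-12.06000 − 19.74000) = 3.80000 − (36.18000)/(-31.80000) = 4.93774

4.938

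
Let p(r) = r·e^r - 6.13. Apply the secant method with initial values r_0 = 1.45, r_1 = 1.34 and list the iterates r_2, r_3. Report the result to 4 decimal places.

p(1.45) = 0.051516, p(1.34) = -1.012482
r_2 = 1.340000 − (-1.012482)·(1.340000 − 1.450000) / (-1.012482 − 0.051516) = 1.340000 − (0.111373)/(-1.063998) = 1.444674
p(1.444674) = -0.003903
r_3 = 1.444674 − (-0.003903)·(1.444674 − 1.340000) / (-0.003903 − (-1.012482)) = 1.444674 − (-0.000409)/(1.008579) = 1.445079

1.4447, 1.4451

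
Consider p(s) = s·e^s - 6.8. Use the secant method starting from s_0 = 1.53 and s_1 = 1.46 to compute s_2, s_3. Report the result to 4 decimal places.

1.5061, 1.5069

p(1.53) = 0.265811, p(1.46) = -0.513299
s_2 = 1.460000 − (-0.513299)·(1.460000 − 1.530000) / (-0.513299 − 0.265811) = 1.460000 − (0.035931)/(-0.779110) = 1.506118
p(1.506118) = -0.008625
s_3 = 1.506118 − (-0.008625)·(1.506118 − 1.460000) / (-0.008625 − (-0.513299)) = 1.506118 − (-0.000398)/(0.504674) = 1.506906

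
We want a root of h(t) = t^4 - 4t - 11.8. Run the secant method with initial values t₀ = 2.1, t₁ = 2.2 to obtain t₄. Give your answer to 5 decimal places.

h(2.1) = -0.7519000, h(2.2) = 2.8256000
t₂ = 2.2000000 − 2.8256000·(2.2000000 − 2.1000000) / (2.8256000 − (-0.7519000)) = 2.2000000 − (0.2825600)/(3.5775000) = 2.1210175
h(2.1210175) = -0.0456322
t₃ = 2.1210175 − (-0.0456322)·(2.1210175 − 2.2000000) / (-0.0456322 − 2.8256000) = 2.1210175 − (0.0036042)/(-2.8712322) = 2.1222727
h(2.1222727) = -0.0027006
t₄ = 2.1222727 − (-0.0027006)·(2.1222727 − 2.1210175) / (-0.0027006 − (-0.0456322)) = 2.1222727 − (-0.0000034)/(0.0429316) = 2.1223517

2.12235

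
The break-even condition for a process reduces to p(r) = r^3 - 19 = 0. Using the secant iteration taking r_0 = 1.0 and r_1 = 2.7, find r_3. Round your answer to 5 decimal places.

p(1.0) = -18.0000000, p(2.7) = 0.6830000
r_2 = 2.7000000 − 0.6830000·(2.7000000 − 1.0000000) / (0.6830000 − (-18.0000000)) = 2.7000000 − (1.1611000)/(18.6830000) = 2.6378526
p(2.6378526) = -0.6451192
r_3 = 2.6378526 − (-0.6451192)·(2.6378526 − 2.7000000) / (-0.6451192 − 0.6830000) = 2.6378526 − (0.0400925)/(-1.3281192) = 2.6680400

2.66804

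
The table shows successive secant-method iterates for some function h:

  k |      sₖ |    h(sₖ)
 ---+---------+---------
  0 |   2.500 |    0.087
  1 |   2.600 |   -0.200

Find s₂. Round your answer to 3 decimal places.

s₂ = 2.600 − (-0.200)·(2.600 − 2.500) / (-0.200 − 0.087)
   = 2.600 − (-0.02000)/(-0.28700) = 2.53031

2.530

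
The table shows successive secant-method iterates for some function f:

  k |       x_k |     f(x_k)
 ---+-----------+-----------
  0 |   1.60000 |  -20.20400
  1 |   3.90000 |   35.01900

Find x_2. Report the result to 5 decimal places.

2.44148

x_2 = 3.90000 − 35.01900·(3.90000 − 1.60000) / (35.01900 − (-20.20400))
   = 3.90000 − (80.5437000)/(55.2230000) = 2.4414827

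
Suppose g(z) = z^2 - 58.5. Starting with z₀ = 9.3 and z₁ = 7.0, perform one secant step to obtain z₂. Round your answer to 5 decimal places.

g(9.3) = 27.9900000, g(7.0) = -9.5000000
z₂ = 7.0000000 − (-9.5000000)·(7.0000000 − 9.3000000) / (-9.5000000 − 27.9900000) = 7.0000000 − (21.8500000)/(-37.4900000) = 7.5828221

7.58282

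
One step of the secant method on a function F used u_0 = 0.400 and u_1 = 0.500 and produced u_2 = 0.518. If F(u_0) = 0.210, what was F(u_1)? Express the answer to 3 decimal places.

0.032

The secant line through (0.400, 0.210) and (0.500, F(u_1)) crosses zero at u_2 = 0.518.
So (0.400, 0.210), (0.500, F(u_1)), (0.518, 0) are collinear:
F(u_1) = 0.210 · (0.500 − 0.518) / (0.400 − 0.518) = 0.210 · (-0.01800)/(-0.11800) = 0.03203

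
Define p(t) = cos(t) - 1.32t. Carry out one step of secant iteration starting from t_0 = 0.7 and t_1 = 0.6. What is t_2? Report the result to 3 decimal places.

0.617

p(0.7) = -0.15916, p(0.6) = 0.03334
t_2 = 0.60000 − 0.03334·(0.60000 − 0.70000) / (0.03334 − (-0.15916)) = 0.60000 − (-0.00333)/(0.19249) = 0.61732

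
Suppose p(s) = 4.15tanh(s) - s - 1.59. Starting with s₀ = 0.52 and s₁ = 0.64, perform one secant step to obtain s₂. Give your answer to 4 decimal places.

p(0.52) = -0.127545, p(0.64) = 0.114333
s₂ = 0.640000 − 0.114333·(0.640000 − 0.520000) / (0.114333 − (-0.127545)) = 0.640000 − (0.013720)/(0.241878) = 0.583277

0.5833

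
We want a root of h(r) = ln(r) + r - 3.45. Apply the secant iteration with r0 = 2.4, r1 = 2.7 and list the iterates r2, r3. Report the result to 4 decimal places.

h(2.4) = -0.174531, h(2.7) = 0.243252
r2 = 2.700000 − 0.243252·(2.700000 − 2.400000) / (0.243252 − (-0.174531)) = 2.700000 − (0.072976)/(0.417783) = 2.525327
h(2.525327) = 0.001697
r3 = 2.525327 − 0.001697·(2.525327 − 2.700000) / (0.001697 − 0.243252) = 2.525327 − (-0.000296)/(-0.241555) = 2.524099

2.5253, 2.5241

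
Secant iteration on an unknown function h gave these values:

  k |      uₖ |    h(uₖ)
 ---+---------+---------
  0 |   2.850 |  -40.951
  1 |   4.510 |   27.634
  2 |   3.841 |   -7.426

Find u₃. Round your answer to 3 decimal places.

u₃ = 3.841 − (-7.426)·(3.841 − 4.510) / (-7.426 − 27.634)
   = 3.841 − (4.96799)/(-35.06000) = 3.98270

3.983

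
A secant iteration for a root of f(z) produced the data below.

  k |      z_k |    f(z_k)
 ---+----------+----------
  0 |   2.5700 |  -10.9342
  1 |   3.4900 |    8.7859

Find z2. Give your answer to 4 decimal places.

z2 = 3.4900 − 8.7859·(3.4900 − 2.5700) / (8.7859 − (-10.9342))
   = 3.4900 − (8.083028)/(19.720100) = 3.080112

3.0801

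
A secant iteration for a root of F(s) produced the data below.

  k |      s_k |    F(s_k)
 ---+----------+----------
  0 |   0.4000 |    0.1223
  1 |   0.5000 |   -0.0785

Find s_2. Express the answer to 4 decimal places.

s_2 = 0.5000 − (-0.0785)·(0.5000 − 0.4000) / (-0.0785 − 0.1223)
   = 0.5000 − (-0.007850)/(-0.200800) = 0.460906

0.4609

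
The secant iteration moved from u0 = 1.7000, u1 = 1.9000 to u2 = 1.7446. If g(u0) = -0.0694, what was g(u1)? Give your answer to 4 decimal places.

0.2418

The secant line through (1.7000, -0.0694) and (1.9000, g(u1)) crosses zero at u2 = 1.7446.
So (1.7000, -0.0694), (1.9000, g(u1)), (1.7446, 0) are collinear:
g(u1) = -0.0694 · (1.9000 − 1.7446) / (1.7000 − 1.7446) = -0.0694 · (0.155400)/(-0.044600) = 0.241811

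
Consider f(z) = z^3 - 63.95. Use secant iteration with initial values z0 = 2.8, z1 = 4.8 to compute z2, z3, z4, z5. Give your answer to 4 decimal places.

3.7476, 3.9531, 4.0020, 3.9989

f(2.8) = -41.998000, f(4.8) = 46.642000
z2 = 4.800000 − 46.642000·(4.800000 − 2.800000) / (46.642000 − (-41.998000)) = 4.800000 − (93.284000)/(88.640000) = 3.747608
f(3.747608) = -11.316460
z3 = 3.747608 − (-11.316460)·(3.747608 − 4.800000) / (-11.316460 − 46.642000) = 3.747608 − (11.909349)/(-57.958460) = 3.953089
f(3.953089) = -2.175420
z4 = 3.953089 − (-2.175420)·(3.953089 − 3.747608) / (-2.175420 − (-11.316460)) = 3.953089 − (-0.447007)/(9.141040) = 4.001990
f(4.001990) = 0.145576
z5 = 4.001990 − 0.145576·(4.001990 − 3.953089) / (0.145576 − (-2.175420)) = 4.001990 − (0.007119)/(2.320996) = 3.998923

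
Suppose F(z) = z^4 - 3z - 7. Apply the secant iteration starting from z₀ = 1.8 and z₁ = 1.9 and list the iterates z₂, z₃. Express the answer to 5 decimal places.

1.88514, 1.88623

F(1.8) = -1.9024000, F(1.9) = 0.3321000
z₂ = 1.9000000 − 0.3321000·(1.9000000 − 1.8000000) / (0.3321000 − (-1.9024000)) = 1.9000000 − (0.0332100)/(2.2345000) = 1.8851376
F(1.8851376) = -0.0263177
z₃ = 1.8851376 − (-0.0263177)·(1.8851376 − 1.9000000) / (-0.0263177 − 0.3321000) = 1.8851376 − (0.0003911)/(-0.3584177) = 1.8862289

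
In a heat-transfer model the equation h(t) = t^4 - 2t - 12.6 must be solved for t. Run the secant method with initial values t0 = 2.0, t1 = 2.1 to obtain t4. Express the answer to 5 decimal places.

h(2.0) = -0.6000000, h(2.1) = 2.6481000
t2 = 2.1000000 − 2.6481000·(2.1000000 − 2.0000000) / (2.6481000 − (-0.6000000)) = 2.1000000 − (0.2648100)/(3.2481000) = 2.0184723
h(2.0184723) = -0.0375899
t3 = 2.0184723 − (-0.0375899)·(2.0184723 − 2.1000000) / (-0.0375899 − 2.6481000) = 2.0184723 − (0.0030646)/(-2.6856899) = 2.0196134
h(2.0196134) = -0.0023042
t4 = 2.0196134 − (-0.0023042)·(2.0196134 − 2.0184723) / (-0.0023042 − (-0.0375899)) = 2.0196134 − (-0.0000026)/(0.0352857) = 2.0196879

2.01969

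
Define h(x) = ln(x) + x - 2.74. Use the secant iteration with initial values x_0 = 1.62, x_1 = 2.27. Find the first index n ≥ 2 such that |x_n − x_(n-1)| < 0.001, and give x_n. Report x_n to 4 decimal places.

n = 4, x_n = 2.0313

h(1.62) = -0.637574, h(2.27) = 0.349780
x_2 = 2.270000 − 0.349780·(0.650000)/(0.987354) = 2.039731;  |Δ| = 0.230269
h(2.039731) = 0.012549
x_3 = 2.039731 − 0.012549·(-0.230269)/(-0.337231) = 2.031162;  |Δ| = 0.008569
h(2.031162) = -0.000230
x_4 = 2.031162 − (-0.000230)·(-0.008569)/(-0.012779) = 2.031316;  |Δ| = 0.000154
|x_4 − x_3| = 0.000154 < 0.001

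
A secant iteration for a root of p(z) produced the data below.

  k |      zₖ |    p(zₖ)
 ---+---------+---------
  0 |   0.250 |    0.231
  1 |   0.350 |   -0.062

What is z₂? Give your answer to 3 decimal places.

0.329

z₂ = 0.350 − (-0.062)·(0.350 − 0.250) / (-0.062 − 0.231)
   = 0.350 − (-0.00620)/(-0.29300) = 0.32884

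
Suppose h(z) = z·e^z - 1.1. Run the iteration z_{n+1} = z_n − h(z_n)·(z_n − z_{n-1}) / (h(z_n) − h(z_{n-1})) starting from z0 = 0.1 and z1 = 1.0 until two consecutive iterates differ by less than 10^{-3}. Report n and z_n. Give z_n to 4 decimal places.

n = 6, z_n = 0.6023

h(0.1) = -0.989483, h(1.0) = 1.618282
z2 = 1.000000 − 1.618282·(0.900000)/(2.607765) = 0.441493;  |Δ| = 0.558507
h(0.441493) = -0.413465
z3 = 0.441493 − (-0.413465)·(-0.558507)/(-2.031747) = 0.555151;  |Δ| = 0.113657
h(0.555151) = -0.132814
z4 = 0.555151 − (-0.132814)·(0.113657)/(0.280651) = 0.608938;  |Δ| = 0.053787
h(0.608938) = 0.019518
z5 = 0.608938 − 0.019518·(0.053787)/(0.152332) = 0.602046;  |Δ| = 0.006891
h(0.602046) = -0.000754
z6 = 0.602046 − (-0.000754)·(-0.006891)/(-0.020271) = 0.602302;  |Δ| = 0.000256
|z6 − z5| = 0.000256 < 10^{-3}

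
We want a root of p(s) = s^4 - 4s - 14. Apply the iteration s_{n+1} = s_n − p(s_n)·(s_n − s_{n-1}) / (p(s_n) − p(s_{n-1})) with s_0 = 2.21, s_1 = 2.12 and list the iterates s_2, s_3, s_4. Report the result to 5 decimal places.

2.18229, 2.18365, 2.18359

p(2.21) = 1.0144328, p(2.12) = -2.2803686
s_2 = 2.1200000 − (-2.2803686)·(2.1200000 − 2.2100000) / (-2.2803686 − 1.0144328) = 2.1200000 − (0.2052332)/(-3.2948014) = 2.1822900
p(2.1822900) = -0.0488049
s_3 = 2.1822900 − (-0.0488049)·(2.1822900 − 2.1200000) / (-0.0488049 − (-2.2803686)) = 2.1822900 − (-0.0030401)/(2.2315637) = 2.1836523
p(2.1836523) = 0.0024320
s_4 = 2.1836523 − 0.0024320·(2.1836523 − 2.1822900) / (0.0024320 − (-0.0488049)) = 2.1836523 − (0.0000033)/(0.0512369) = 2.1835876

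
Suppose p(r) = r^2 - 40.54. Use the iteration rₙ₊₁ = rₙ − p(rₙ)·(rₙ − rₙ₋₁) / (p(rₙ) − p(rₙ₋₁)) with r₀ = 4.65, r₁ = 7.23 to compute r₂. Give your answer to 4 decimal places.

6.2424

p(4.65) = -18.917500, p(7.23) = 11.732900
r₂ = 7.230000 − 11.732900·(7.230000 − 4.650000) / (11.732900 − (-18.917500)) = 7.230000 − (30.270882)/(30.650400) = 6.242382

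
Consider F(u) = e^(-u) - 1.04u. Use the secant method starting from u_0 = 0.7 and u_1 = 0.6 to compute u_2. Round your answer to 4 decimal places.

F(0.7) = -0.231415, F(0.6) = -0.075188
u_2 = 0.600000 − (-0.075188)·(0.600000 − 0.700000) / (-0.075188 − (-0.231415)) = 0.600000 − (0.007519)/(0.156226) = 0.551872

0.5519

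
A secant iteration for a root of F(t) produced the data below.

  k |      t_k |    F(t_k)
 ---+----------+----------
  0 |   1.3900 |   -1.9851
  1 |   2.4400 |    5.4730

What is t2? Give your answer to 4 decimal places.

1.6695

t2 = 2.4400 − 5.4730·(2.4400 − 1.3900) / (5.4730 − (-1.9851))
   = 2.4400 − (5.746650)/(7.458100) = 1.669475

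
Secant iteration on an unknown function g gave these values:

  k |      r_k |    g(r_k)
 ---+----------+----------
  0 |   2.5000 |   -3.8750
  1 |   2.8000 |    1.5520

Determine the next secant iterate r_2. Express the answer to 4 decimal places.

r_2 = 2.8000 − 1.5520·(2.8000 − 2.5000) / (1.5520 − (-3.8750))
   = 2.8000 − (0.465600)/(5.427000) = 2.714207

2.7142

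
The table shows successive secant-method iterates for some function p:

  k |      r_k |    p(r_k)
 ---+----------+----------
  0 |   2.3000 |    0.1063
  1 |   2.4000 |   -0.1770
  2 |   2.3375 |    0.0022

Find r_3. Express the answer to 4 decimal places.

r_3 = 2.3375 − 0.0022·(2.3375 − 2.4000) / (0.0022 − (-0.1770))
   = 2.3375 − (-0.000138)/(0.179200) = 2.338267

2.3383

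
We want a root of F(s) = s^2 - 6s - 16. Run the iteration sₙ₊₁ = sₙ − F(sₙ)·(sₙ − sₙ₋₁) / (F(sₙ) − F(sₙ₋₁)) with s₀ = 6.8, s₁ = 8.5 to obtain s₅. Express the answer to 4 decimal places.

F(6.8) = -10.560000, F(8.5) = 5.250000
s₂ = 8.500000 − 5.250000·(8.500000 − 6.800000) / (5.250000 − (-10.560000)) = 8.500000 − (8.925000)/(15.810000) = 7.935484
F(7.935484) = -0.640999
s₃ = 7.935484 − (-0.640999)·(7.935484 − 8.500000) / (-0.640999 − 5.250000) = 7.935484 − (0.361854)/(-5.890999) = 7.996909
F(7.996909) = -0.030902
s₄ = 7.996909 − (-0.030902)·(7.996909 − 7.935484) / (-0.030902 − (-0.640999)) = 7.996909 − (-0.001898)/(0.610097) = 8.000020
F(8.000020) = 0.000201
s₅ = 8.000020 − 0.000201·(8.000020 − 7.996909) / (0.000201 − (-0.030902)) = 8.000020 − (0.000001)/(0.031103) = 8.000000

8.0000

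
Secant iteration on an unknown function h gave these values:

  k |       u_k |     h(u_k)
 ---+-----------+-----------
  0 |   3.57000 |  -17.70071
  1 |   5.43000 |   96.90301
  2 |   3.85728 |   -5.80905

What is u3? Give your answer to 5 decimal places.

u3 = 3.85728 − (-5.80905)·(3.85728 − 5.43000) / (-5.80905 − 96.90301)
   = 3.85728 − (9.1360091)/(-102.7120600) = 3.9462278

3.94623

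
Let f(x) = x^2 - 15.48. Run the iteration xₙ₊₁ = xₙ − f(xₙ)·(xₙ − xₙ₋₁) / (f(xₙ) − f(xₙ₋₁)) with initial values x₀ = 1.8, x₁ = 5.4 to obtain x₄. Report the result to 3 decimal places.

f(1.8) = -12.24000, f(5.4) = 13.68000
x₂ = 5.40000 − 13.68000·(5.40000 − 1.80000) / (13.68000 − (-12.24000)) = 5.40000 − (49.24800)/(25.92000) = 3.50000
f(3.50000) = -3.23000
x₃ = 3.50000 − (-3.23000)·(3.50000 − 5.40000) / (-3.23000 − 13.68000) = 3.50000 − (6.13700)/(-16.91000) = 3.86292
f(3.86292) = -0.55784
x₄ = 3.86292 − (-0.55784)·(3.86292 − 3.50000) / (-0.55784 − (-3.23000)) = 3.86292 − (-0.20245)/(2.67216) = 3.93868

3.939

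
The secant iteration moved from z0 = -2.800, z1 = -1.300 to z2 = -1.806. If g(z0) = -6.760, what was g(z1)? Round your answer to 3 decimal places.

The secant line through (-2.800, -6.760) and (-1.300, g(z1)) crosses zero at z2 = -1.806.
So (-2.800, -6.760), (-1.300, g(z1)), (-1.806, 0) are collinear:
g(z1) = -6.760 · (-1.300 − (-1.806)) / (-2.800 − (-1.806)) = -6.760 · (0.50600)/(-0.99400) = 3.44121

3.441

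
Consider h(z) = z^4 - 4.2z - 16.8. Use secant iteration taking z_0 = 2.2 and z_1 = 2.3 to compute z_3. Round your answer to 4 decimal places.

h(2.2) = -2.614400, h(2.3) = 1.524100
z_2 = 2.300000 − 1.524100·(2.300000 − 2.200000) / (1.524100 − (-2.614400)) = 2.300000 − (0.152410)/(4.138500) = 2.263173
h(2.263173) = -0.070949
z_3 = 2.263173 − (-0.070949)·(2.263173 − 2.300000) / (-0.070949 − 1.524100) = 2.263173 − (0.002613)/(-1.595049) = 2.264811

2.2648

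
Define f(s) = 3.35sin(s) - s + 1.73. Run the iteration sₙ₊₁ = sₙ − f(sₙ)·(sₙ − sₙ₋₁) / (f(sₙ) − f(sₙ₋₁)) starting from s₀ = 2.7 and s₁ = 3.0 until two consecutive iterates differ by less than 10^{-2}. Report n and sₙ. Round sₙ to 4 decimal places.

n = 3, sₙ = 2.8125

f(2.7) = 0.461723, f(3.0) = -0.797248
s₂ = 3.000000 − (-0.797248)·(0.300000)/(-1.258971) = 2.810024;  |Δ| = 0.189976
f(2.810024) = 0.010491
s₃ = 2.810024 − 0.010491·(-0.189976)/(0.807739) = 2.812491;  |Δ| = 0.002467
|s₃ − s₂| = 0.002467 < 10^{-2}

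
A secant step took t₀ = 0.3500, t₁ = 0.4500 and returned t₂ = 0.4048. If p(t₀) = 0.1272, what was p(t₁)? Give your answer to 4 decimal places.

The secant line through (0.3500, 0.1272) and (0.4500, p(t₁)) crosses zero at t₂ = 0.4048.
So (0.3500, 0.1272), (0.4500, p(t₁)), (0.4048, 0) are collinear:
p(t₁) = 0.1272 · (0.4500 − 0.4048) / (0.3500 − 0.4048) = 0.1272 · (0.045200)/(-0.054800) = -0.104917

-0.1049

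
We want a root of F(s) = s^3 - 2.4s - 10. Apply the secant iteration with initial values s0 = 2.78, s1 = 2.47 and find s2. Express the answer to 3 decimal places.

2.517

F(2.78) = 4.81295, F(2.47) = -0.85878
s2 = 2.47000 − (-0.85878)·(2.47000 − 2.78000) / (-0.85878 − 4.81295) = 2.47000 − (0.26622)/(-5.67173) = 2.51694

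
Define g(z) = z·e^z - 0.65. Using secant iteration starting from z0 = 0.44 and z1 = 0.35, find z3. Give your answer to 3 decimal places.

0.425

g(0.44) = 0.03319, g(0.35) = -0.15333
z2 = 0.35000 − (-0.15333)·(0.35000 − 0.44000) / (-0.15333 − 0.03319) = 0.35000 − (0.01380)/(-0.18652) = 0.42398
g(0.42398) = -0.00214
z3 = 0.42398 − (-0.00214)·(0.42398 − 0.35000) / (-0.00214 − (-0.15333)) = 0.42398 − (-0.00016)/(0.15119) = 0.42503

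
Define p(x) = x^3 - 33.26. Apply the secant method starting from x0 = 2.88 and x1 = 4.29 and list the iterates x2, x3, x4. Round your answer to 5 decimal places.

3.11998, 3.18956, 3.21674

p(2.88) = -9.3721280, p(4.29) = 45.6935890
x2 = 4.2900000 − 45.6935890·(4.2900000 − 2.8800000) / (45.6935890 − (-9.3721280)) = 4.2900000 − (64.4279605)/(55.0657170) = 3.1199805
p(3.1199805) = -2.8892403
x3 = 3.1199805 − (-2.8892403)·(3.1199805 − 4.2900000) / (-2.8892403 − 45.6935890) = 3.1199805 − (3.3804674)/(-48.5828293) = 3.1895621
p(3.1895621) = -0.8116086
x4 = 3.1895621 − (-0.8116086)·(3.1895621 − 3.1199805) / (-0.8116086 − (-2.8892403)) = 3.1895621 − (-0.0564730)/(2.0776317) = 3.2167435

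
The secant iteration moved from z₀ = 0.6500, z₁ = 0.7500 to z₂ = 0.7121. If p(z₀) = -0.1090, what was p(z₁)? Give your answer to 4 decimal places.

The secant line through (0.6500, -0.1090) and (0.7500, p(z₁)) crosses zero at z₂ = 0.7121.
So (0.6500, -0.1090), (0.7500, p(z₁)), (0.7121, 0) are collinear:
p(z₁) = -0.1090 · (0.7500 − 0.7121) / (0.6500 − 0.7121) = -0.1090 · (0.037900)/(-0.062100) = 0.066523

0.0665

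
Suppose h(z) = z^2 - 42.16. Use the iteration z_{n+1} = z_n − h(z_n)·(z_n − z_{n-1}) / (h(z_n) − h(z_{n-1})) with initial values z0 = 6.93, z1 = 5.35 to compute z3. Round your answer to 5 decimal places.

h(6.93) = 5.8649000, h(5.35) = -13.5375000
z2 = 5.3500000 − (-13.5375000)·(5.3500000 − 6.9300000) / (-13.5375000 − 5.8649000) = 5.3500000 − (21.3892500)/(-19.4024000) = 6.4524023
h(6.4524023) = -0.5265048
z3 = 6.4524023 − (-0.5265048)·(6.4524023 − 5.3500000) / (-0.5265048 − (-13.5375000)) = 6.4524023 − (-0.5804201)/(13.0109952) = 6.4970123

6.49701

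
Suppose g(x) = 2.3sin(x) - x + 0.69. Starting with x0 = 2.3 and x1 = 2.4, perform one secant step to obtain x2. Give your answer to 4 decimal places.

2.3402

g(2.3) = 0.105122, g(2.4) = -0.156435
x2 = 2.400000 − (-0.156435)·(2.400000 − 2.300000) / (-0.156435 − 0.105122) = 2.400000 − (-0.015643)/(-0.261557) = 2.340191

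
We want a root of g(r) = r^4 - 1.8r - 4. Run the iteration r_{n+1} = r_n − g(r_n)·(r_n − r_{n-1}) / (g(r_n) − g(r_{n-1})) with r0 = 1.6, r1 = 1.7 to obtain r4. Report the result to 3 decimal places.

g(1.6) = -0.32640, g(1.7) = 1.29210
r2 = 1.70000 − 1.29210·(1.70000 − 1.60000) / (1.29210 − (-0.32640)) = 1.70000 − (0.12921)/(1.61850) = 1.62017
g(1.62017) = -0.02599
r3 = 1.62017 − (-0.02599)·(1.62017 − 1.70000) / (-0.02599 − 1.29210) = 1.62017 − (0.00207)/(-1.31809) = 1.62174
g(1.62174) = -0.00201
r4 = 1.62174 − (-0.00201)·(1.62174 − 1.62017) / (-0.00201 − (-0.02599)) = 1.62174 − (0.00000)/(0.02398) = 1.62187

1.622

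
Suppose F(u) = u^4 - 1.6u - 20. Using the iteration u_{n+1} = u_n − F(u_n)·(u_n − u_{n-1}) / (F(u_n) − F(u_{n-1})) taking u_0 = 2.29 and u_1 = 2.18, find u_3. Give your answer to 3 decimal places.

2.202

F(2.29) = 3.83658, F(2.18) = -0.90269
u_2 = 2.18000 − (-0.90269)·(2.18000 − 2.29000) / (-0.90269 − 3.83658) = 2.18000 − (0.09930)/(-4.73928) = 2.20095
F(2.20095) = -0.05536
u_3 = 2.20095 − (-0.05536)·(2.20095 − 2.18000) / (-0.05536 − (-0.90269)) = 2.20095 − (-0.00116)/(0.84734) = 2.20232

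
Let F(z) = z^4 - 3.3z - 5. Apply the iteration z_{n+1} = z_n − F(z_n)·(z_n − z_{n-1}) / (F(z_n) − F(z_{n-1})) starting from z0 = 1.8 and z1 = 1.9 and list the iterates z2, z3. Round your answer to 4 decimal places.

F(1.8) = -0.442400, F(1.9) = 1.762100
z2 = 1.900000 − 1.762100·(1.900000 − 1.800000) / (1.762100 − (-0.442400)) = 1.900000 − (0.176210)/(2.204500) = 1.820068
F(1.820068) = -0.032590
z3 = 1.820068 − (-0.032590)·(1.820068 − 1.900000) / (-0.032590 − 1.762100) = 1.820068 − (0.002605)/(-1.794690) = 1.821520

1.8201, 1.8215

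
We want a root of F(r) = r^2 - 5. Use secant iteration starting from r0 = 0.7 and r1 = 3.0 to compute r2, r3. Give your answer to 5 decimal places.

F(0.7) = -4.5100000, F(3.0) = 4.0000000
r2 = 3.0000000 − 4.0000000·(3.0000000 − 0.7000000) / (4.0000000 − (-4.5100000)) = 3.0000000 − (9.2000000)/(8.5100000) = 1.9189189
F(1.9189189) = -1.3177502
r3 = 1.9189189 − (-1.3177502)·(1.9189189 − 3.0000000) / (-1.3177502 − 4.0000000) = 1.9189189 − (1.4245948)/(-5.3177502) = 2.1868132

1.91892, 2.18681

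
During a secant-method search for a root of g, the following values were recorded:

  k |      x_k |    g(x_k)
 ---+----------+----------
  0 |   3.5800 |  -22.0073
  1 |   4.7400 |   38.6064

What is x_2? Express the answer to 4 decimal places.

4.0012

x_2 = 4.7400 − 38.6064·(4.7400 − 3.5800) / (38.6064 − (-22.0073))
   = 4.7400 − (44.783424)/(60.613700) = 4.001167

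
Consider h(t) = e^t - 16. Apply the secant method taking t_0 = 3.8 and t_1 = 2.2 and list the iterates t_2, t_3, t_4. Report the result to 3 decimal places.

2.513, 2.858, 2.761

h(3.8) = 28.70118, h(2.2) = -6.97499
t_2 = 2.20000 − (-6.97499)·(2.20000 − 3.80000) / (-6.97499 − 28.70118) = 2.20000 − (11.15998)/(-35.67617) = 2.51281
h(2.51281) = -3.66040
t_3 = 2.51281 − (-3.66040)·(2.51281 − 2.20000) / (-3.66040 − (-6.97499)) = 2.51281 − (-1.14502)/(3.31458) = 2.85826
h(2.85826) = 1.43123
t_4 = 2.85826 − 1.43123·(2.85826 − 2.51281) / (1.43123 − (-3.66040)) = 2.85826 − (0.49442)/(5.09163) = 2.76116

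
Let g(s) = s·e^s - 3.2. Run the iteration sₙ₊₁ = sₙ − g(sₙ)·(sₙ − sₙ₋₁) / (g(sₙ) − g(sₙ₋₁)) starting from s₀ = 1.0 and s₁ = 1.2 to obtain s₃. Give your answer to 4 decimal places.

1.0826

g(1.0) = -0.481718, g(1.2) = 0.784140
s₂ = 1.200000 − 0.784140·(1.200000 − 1.000000) / (0.784140 − (-0.481718)) = 1.200000 − (0.156828)/(1.265858) = 1.076109
g(1.076109) = -0.043508
s₃ = 1.076109 − (-0.043508)·(1.076109 − 1.200000) / (-0.043508 − 0.784140) = 1.076109 − (0.005390)/(-0.827648) = 1.082622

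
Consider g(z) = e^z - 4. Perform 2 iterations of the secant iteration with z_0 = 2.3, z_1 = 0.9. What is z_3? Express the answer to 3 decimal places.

g(2.3) = 5.97418, g(0.9) = -1.54040
z_2 = 0.90000 − (-1.54040)·(0.90000 − 2.30000) / (-1.54040 − 5.97418) = 0.90000 − (2.15656)/(-7.51458) = 1.18698
g(1.18698) = -0.72282
z_3 = 1.18698 − (-0.72282)·(1.18698 − 0.90000) / (-0.72282 − (-1.54040)) = 1.18698 − (-0.20744)/(0.81758) = 1.44071

1.441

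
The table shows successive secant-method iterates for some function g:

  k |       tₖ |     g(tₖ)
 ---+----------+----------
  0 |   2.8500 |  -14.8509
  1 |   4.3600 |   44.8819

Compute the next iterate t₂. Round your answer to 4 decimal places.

t₂ = 4.3600 − 44.8819·(4.3600 − 2.8500) / (44.8819 − (-14.8509))
   = 4.3600 − (67.771669)/(59.732800) = 3.225420

3.2254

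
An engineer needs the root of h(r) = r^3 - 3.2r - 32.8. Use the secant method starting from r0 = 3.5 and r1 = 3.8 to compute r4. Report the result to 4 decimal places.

3.5332

h(3.5) = -1.125000, h(3.8) = 9.912000
r2 = 3.800000 − 9.912000·(3.800000 − 3.500000) / (9.912000 − (-1.125000)) = 3.800000 − (2.973600)/(11.037000) = 3.530579
h(3.530579) = -0.089229
r3 = 3.530579 − (-0.089229)·(3.530579 − 3.800000) / (-0.089229 − 9.912000) = 3.530579 − (0.024040)/(-10.001229) = 3.532983
h(3.532983) = -0.006973
r4 = 3.532983 − (-0.006973)·(3.532983 − 3.530579) / (-0.006973 − (-0.089229)) = 3.532983 − (-0.000017)/(0.082256) = 3.533186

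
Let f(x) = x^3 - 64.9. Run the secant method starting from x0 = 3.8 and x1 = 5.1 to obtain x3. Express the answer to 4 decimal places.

f(3.8) = -10.028000, f(5.1) = 67.751000
x2 = 5.100000 − 67.751000·(5.100000 − 3.800000) / (67.751000 − (-10.028000)) = 5.100000 − (88.076300)/(77.779000) = 3.967608
f(3.967608) = -2.442249
x3 = 3.967608 − (-2.442249)·(3.967608 − 5.100000) / (-2.442249 − 67.751000) = 3.967608 − (2.765582)/(-70.193249) = 4.007008

4.0070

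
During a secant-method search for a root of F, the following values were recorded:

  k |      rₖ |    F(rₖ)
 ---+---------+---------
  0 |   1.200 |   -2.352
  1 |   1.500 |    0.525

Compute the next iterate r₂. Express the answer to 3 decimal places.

r₂ = 1.500 − 0.525·(1.500 − 1.200) / (0.525 − (-2.352))
   = 1.500 − (0.15750)/(2.87700) = 1.44526

1.445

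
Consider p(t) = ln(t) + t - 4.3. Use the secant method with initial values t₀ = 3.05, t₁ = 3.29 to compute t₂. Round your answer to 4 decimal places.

3.1525

p(3.05) = -0.134858, p(3.29) = 0.180888
t₂ = 3.290000 − 0.180888·(3.290000 − 3.050000) / (0.180888 − (-0.134858)) = 3.290000 − (0.043413)/(0.315746) = 3.152507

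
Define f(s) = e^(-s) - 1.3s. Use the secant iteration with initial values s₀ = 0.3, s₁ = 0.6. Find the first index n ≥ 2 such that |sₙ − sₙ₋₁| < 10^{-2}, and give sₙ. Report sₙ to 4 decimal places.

f(0.3) = 0.350818, f(0.6) = -0.231188
s₂ = 0.600000 − (-0.231188)·(0.300000)/(-0.582007) = 0.480832;  |Δ| = 0.119168
f(0.480832) = -0.006813
s₃ = 0.480832 − (-0.006813)·(-0.119168)/(0.224375) = 0.477214;  |Δ| = 0.003618
|s₃ − s₂| = 0.003618 < 10^{-2}

n = 3, sₙ = 0.4772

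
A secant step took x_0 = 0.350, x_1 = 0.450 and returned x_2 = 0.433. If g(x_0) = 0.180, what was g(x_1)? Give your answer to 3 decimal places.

-0.037

The secant line through (0.350, 0.180) and (0.450, g(x_1)) crosses zero at x_2 = 0.433.
So (0.350, 0.180), (0.450, g(x_1)), (0.433, 0) are collinear:
g(x_1) = 0.180 · (0.450 − 0.433) / (0.350 − 0.433) = 0.180 · (0.01700)/(-0.08300) = -0.03687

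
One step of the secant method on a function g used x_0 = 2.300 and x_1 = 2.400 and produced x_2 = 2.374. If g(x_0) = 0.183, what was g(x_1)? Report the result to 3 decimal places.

-0.064

The secant line through (2.300, 0.183) and (2.400, g(x_1)) crosses zero at x_2 = 2.374.
So (2.300, 0.183), (2.400, g(x_1)), (2.374, 0) are collinear:
g(x_1) = 0.183 · (2.400 − 2.374) / (2.300 − 2.374) = 0.183 · (0.02600)/(-0.07400) = -0.06430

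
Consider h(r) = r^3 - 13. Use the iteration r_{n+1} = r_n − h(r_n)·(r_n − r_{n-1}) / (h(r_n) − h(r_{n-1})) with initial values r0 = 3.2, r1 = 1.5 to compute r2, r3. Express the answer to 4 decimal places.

2.0567, 2.5063

h(3.2) = 19.768000, h(1.5) = -9.625000
r2 = 1.500000 − (-9.625000)·(1.500000 − 3.200000) / (-9.625000 − 19.768000) = 1.500000 − (16.362500)/(-29.393000) = 2.056680
h(2.056680) = -4.300380
r3 = 2.056680 − (-4.300380)·(2.056680 − 1.500000) / (-4.300380 − (-9.625000)) = 2.056680 − (-2.393936)/(5.324620) = 2.506278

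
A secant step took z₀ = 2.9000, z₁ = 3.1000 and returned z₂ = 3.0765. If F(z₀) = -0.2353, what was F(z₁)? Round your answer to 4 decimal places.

The secant line through (2.9000, -0.2353) and (3.1000, F(z₁)) crosses zero at z₂ = 3.0765.
So (2.9000, -0.2353), (3.1000, F(z₁)), (3.0765, 0) are collinear:
F(z₁) = -0.2353 · (3.1000 − 3.0765) / (2.9000 − 3.0765) = -0.2353 · (0.023500)/(-0.176500) = 0.031329

0.0313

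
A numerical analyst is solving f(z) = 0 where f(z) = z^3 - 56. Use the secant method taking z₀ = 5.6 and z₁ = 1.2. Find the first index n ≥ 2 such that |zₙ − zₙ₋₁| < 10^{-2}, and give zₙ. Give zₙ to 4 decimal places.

n = 8, zₙ = 3.8258

f(5.6) = 119.616000, f(1.2) = -54.272000
z₂ = 1.200000 − (-54.272000)·(-4.400000)/(-173.888000) = 2.573279;  |Δ| = 1.373279
f(2.573279) = -38.960345
z₃ = 2.573279 − (-38.960345)·(1.373279)/(15.311655) = 6.067574;  |Δ| = 3.494295
f(6.067574) = 167.380505
z₄ = 6.067574 − 167.380505·(3.494295)/(206.340849) = 3.233056;  |Δ| = 2.834518
f(3.233056) = -22.205985
z₅ = 3.233056 − (-22.205985)·(-2.834518)/(-189.586490) = 3.565059;  |Δ| = 0.332003
f(3.565059) = -10.689358
z₆ = 3.565059 − (-10.689358)·(0.332003)/(11.516628) = 3.873213;  |Δ| = 0.308154
f(3.873213) = 2.105102
z₇ = 3.873213 − 2.105102·(0.308154)/(12.794460) = 3.822512;  |Δ| = 0.050701
f(3.822512) = -0.146989
z₈ = 3.822512 − (-0.146989)·(-0.050701)/(-2.252092) = 3.825821;  |Δ| = 0.003309
|z₈ − z₇| = 0.003309 < 10^{-2}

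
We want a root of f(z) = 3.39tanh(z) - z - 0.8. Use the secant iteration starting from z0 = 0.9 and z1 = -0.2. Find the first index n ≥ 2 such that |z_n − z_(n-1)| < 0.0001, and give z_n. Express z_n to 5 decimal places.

n = 6, z_n = 0.35484

f(0.9) = 0.7282498, f(-0.2) = -1.2691023
z2 = -0.2000000 − (-1.2691023)·(-1.1000000)/(-1.9973521) = 0.4989316;  |Δ| = 0.6989316
f(0.4989316) = 0.2647958
z3 = 0.4989316 − 0.2647958·(0.6989316)/(1.5338981) = 0.3782755;  |Δ| = 0.1206561
f(0.3782755) = 0.0462227
z4 = 0.3782755 − 0.0462227·(-0.1206561)/(-0.2185730) = 0.3527598;  |Δ| = 0.0255158
f(0.3527598) = -0.0041573
z5 = 0.3527598 − (-0.0041573)·(-0.0255158)/(-0.0503801) = 0.3548653;  |Δ| = 0.0021055
f(0.3548653) = 0.0000510
z6 = 0.3548653 − 0.0000510·(0.0021055)/(0.0042083) = 0.3548398;  |Δ| = 0.0000255
|z6 − z5| = 0.0000255 < 0.0001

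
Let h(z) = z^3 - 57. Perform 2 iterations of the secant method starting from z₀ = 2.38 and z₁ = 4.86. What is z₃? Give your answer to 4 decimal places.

3.7536

h(2.38) = -43.518728, h(4.86) = 57.791256
z₂ = 4.860000 − 57.791256·(4.860000 − 2.380000) / (57.791256 − (-43.518728)) = 4.860000 − (143.322315)/(101.309984) = 3.445309
h(3.445309) = -16.103649
z₃ = 3.445309 − (-16.103649)·(3.445309 − 4.860000) / (-16.103649 − 57.791256) = 3.445309 − (22.781685)/(-73.894905) = 3.753608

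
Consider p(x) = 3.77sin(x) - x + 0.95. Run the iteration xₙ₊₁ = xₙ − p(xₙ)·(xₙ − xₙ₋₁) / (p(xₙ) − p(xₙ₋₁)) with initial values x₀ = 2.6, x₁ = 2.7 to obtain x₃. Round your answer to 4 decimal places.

p(2.6) = 0.293440, p(2.7) = -0.138778
x₂ = 2.700000 − (-0.138778)·(2.700000 − 2.600000) / (-0.138778 − 0.293440) = 2.700000 − (-0.013878)/(-0.432218) = 2.667892
p(2.667892) = 0.001918
x₃ = 2.667892 − 0.001918·(2.667892 − 2.700000) / (0.001918 − (-0.138778)) = 2.667892 − (-0.000062)/(0.140695) = 2.668329

2.6683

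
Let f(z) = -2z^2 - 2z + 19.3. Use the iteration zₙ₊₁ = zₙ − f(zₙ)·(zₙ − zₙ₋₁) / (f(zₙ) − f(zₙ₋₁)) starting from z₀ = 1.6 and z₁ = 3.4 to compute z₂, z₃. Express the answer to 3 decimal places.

f(1.6) = 10.98000, f(3.4) = -10.62000
z₂ = 3.40000 − (-10.62000)·(3.40000 − 1.60000) / (-10.62000 − 10.98000) = 3.40000 − (-19.11600)/(-21.60000) = 2.51500
f(2.51500) = 1.61955
z₃ = 2.51500 − 1.61955·(2.51500 − 3.40000) / (1.61955 − (-10.62000)) = 2.51500 − (-1.43330)/(12.23955) = 2.63210

2.515, 2.632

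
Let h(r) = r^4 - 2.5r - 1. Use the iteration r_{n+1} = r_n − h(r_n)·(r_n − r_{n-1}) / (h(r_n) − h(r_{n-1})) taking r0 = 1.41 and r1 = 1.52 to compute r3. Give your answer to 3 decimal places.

1.470

h(1.41) = -0.57246, h(1.52) = 0.53795
r2 = 1.52000 − 0.53795·(1.52000 − 1.41000) / (0.53795 − (-0.57246)) = 1.52000 − (0.05917)/(1.11041) = 1.46671
h(1.46671) = -0.03896
r3 = 1.46671 − (-0.03896)·(1.46671 − 1.52000) / (-0.03896 − 0.53795) = 1.46671 − (0.00208)/(-0.57690) = 1.47031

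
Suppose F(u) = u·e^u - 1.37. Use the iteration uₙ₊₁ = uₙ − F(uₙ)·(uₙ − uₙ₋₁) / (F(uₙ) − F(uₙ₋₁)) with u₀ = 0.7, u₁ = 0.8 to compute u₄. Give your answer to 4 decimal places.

0.6883

F(0.7) = 0.039627, F(0.8) = 0.410433
u₂ = 0.800000 − 0.410433·(0.800000 − 0.700000) / (0.410433 − 0.039627) = 0.800000 − (0.041043)/(0.370806) = 0.689313
F(0.689313) = 0.003351
u₃ = 0.689313 − 0.003351·(0.689313 − 0.800000) / (0.003351 − 0.410433) = 0.689313 − (-0.000371)/(-0.407082) = 0.688402
F(0.688402) = 0.000287
u₄ = 0.688402 − 0.000287·(0.688402 − 0.689313) / (0.000287 − 0.003351) = 0.688402 − (0.000000)/(-0.003065) = 0.688317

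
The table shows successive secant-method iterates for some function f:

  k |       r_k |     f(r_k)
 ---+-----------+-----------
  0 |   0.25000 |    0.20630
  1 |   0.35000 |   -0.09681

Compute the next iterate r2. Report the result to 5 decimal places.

0.31806

r2 = 0.35000 − (-0.09681)·(0.35000 − 0.25000) / (-0.09681 − 0.20630)
   = 0.35000 − (-0.0096810)/(-0.3031100) = 0.3180611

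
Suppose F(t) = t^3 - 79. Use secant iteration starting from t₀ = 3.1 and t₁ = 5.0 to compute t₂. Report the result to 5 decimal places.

4.08202

F(3.1) = -49.2090000, F(5.0) = 46.0000000
t₂ = 5.0000000 − 46.0000000·(5.0000000 − 3.1000000) / (46.0000000 − (-49.2090000)) = 5.0000000 − (87.4000000)/(95.2090000) = 4.0820196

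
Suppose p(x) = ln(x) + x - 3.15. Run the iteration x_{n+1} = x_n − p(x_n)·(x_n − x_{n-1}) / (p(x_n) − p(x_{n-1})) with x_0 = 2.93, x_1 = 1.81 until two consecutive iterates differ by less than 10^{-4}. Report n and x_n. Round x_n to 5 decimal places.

p(2.93) = 0.8550024, p(1.81) = -0.7466732
x_2 = 1.8100000 − (-0.7466732)·(-1.1200000)/(-1.6016756) = 2.3321244;  |Δ| = 0.5221244
p(2.3321244) = 0.0289040
x_3 = 2.3321244 − 0.0289040·(0.5221244)/(0.7755772) = 2.3126660;  |Δ| = 0.0194584
p(2.3126660) = 0.0010670
x_4 = 2.3126660 − 0.0010670·(-0.0194584)/(-0.0278371) = 2.3119202;  |Δ| = 0.0007458
p(2.3119202) = -0.0000014
x_5 = 2.3119202 − (-0.0000014)·(-0.0007458)/(-0.0010684) = 2.3119212;  |Δ| = 0.0000010
|x_5 − x_4| = 0.0000010 < 10^{-4}

n = 5, x_n = 2.31192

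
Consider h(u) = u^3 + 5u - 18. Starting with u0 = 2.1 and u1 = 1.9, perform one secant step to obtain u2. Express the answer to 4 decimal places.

h(2.1) = 1.761000, h(1.9) = -1.641000
u2 = 1.900000 − (-1.641000)·(1.900000 − 2.100000) / (-1.641000 − 1.761000) = 1.900000 − (0.328200)/(-3.402000) = 1.996473

1.9965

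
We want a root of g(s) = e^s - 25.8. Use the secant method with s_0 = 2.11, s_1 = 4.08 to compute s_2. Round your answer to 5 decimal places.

g(2.11) = -17.5517587, g(4.08) = 33.3454698
s_2 = 4.0800000 − 33.3454698·(4.0800000 − 2.1100000) / (33.3454698 − (-17.5517587)) = 4.0800000 − (65.6905756)/(50.8972286) = 2.7893487

2.78935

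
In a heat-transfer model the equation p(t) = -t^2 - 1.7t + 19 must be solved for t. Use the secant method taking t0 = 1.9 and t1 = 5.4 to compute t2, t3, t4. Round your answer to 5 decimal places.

p(1.9) = 12.1600000, p(5.4) = -19.3400000
t2 = 5.4000000 − (-19.3400000)·(5.4000000 − 1.9000000) / (-19.3400000 − 12.1600000) = 5.4000000 − (-67.6900000)/(-31.5000000) = 3.2511111
p(3.2511111) = 2.9033877
t3 = 3.2511111 − 2.9033877·(3.2511111 − 5.4000000) / (2.9033877 − (-19.3400000)) = 3.2511111 − (-6.2390575)/(22.2433877) = 3.5316015
p(3.5316015) = 0.5240679
t4 = 3.5316015 − 0.5240679·(3.5316015 − 3.2511111) / (0.5240679 − 2.9033877) = 3.5316015 − (0.1469960)/(-2.3793198) = 3.5933822

3.25111, 3.53160, 3.59338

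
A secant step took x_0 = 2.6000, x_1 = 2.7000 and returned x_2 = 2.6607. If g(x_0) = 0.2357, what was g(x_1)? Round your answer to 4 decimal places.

The secant line through (2.6000, 0.2357) and (2.7000, g(x_1)) crosses zero at x_2 = 2.6607.
So (2.6000, 0.2357), (2.7000, g(x_1)), (2.6607, 0) are collinear:
g(x_1) = 0.2357 · (2.7000 − 2.6607) / (2.6000 − 2.6607) = 0.2357 · (0.039300)/(-0.060700) = -0.152603

-0.1526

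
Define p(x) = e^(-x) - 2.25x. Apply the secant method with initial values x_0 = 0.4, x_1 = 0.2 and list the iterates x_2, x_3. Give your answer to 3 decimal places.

0.323, 0.322

p(0.4) = -0.22968, p(0.2) = 0.36873
x_2 = 0.20000 − 0.36873·(0.20000 − 0.40000) / (0.36873 − (-0.22968)) = 0.20000 − (-0.07375)/(0.59841) = 0.32324
p(0.32324) = -0.00348
x_3 = 0.32324 − (-0.00348)·(0.32324 − 0.20000) / (-0.00348 − 0.36873) = 0.32324 − (-0.00043)/(-0.37221) = 0.32208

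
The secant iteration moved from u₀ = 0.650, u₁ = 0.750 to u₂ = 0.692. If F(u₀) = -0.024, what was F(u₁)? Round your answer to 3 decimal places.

0.033

The secant line through (0.650, -0.024) and (0.750, F(u₁)) crosses zero at u₂ = 0.692.
So (0.650, -0.024), (0.750, F(u₁)), (0.692, 0) are collinear:
F(u₁) = -0.024 · (0.750 − 0.692) / (0.650 − 0.692) = -0.024 · (0.05800)/(-0.04200) = 0.03314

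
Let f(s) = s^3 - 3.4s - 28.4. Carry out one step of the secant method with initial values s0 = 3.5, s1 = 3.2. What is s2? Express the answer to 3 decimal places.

f(3.5) = 2.57500, f(3.2) = -6.51200
s2 = 3.20000 − (-6.51200)·(3.20000 − 3.50000) / (-6.51200 − 2.57500) = 3.20000 − (1.95360)/(-9.08700) = 3.41499

3.415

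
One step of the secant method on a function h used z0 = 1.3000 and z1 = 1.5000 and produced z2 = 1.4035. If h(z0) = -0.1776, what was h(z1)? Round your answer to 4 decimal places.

The secant line through (1.3000, -0.1776) and (1.5000, h(z1)) crosses zero at z2 = 1.4035.
So (1.3000, -0.1776), (1.5000, h(z1)), (1.4035, 0) are collinear:
h(z1) = -0.1776 · (1.5000 − 1.4035) / (1.3000 − 1.4035) = -0.1776 · (0.096500)/(-0.103500) = 0.165588

0.1656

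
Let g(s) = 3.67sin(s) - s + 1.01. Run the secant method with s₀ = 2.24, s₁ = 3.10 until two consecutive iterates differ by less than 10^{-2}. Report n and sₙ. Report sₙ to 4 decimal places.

g(2.24) = 1.648439, g(3.10) = -1.937399
s₂ = 3.100000 − (-1.937399)·(0.860000)/(-3.585838) = 2.635349;  |Δ| = 0.464651
g(2.635349) = 0.154217
s₃ = 2.635349 − 0.154217·(-0.464651)/(2.091616) = 2.669608;  |Δ| = 0.034259
g(2.669608) = 0.008974
s₄ = 2.669608 − 0.008974·(0.034259)/(-0.145243) = 2.671725;  |Δ| = 0.002117
|s₄ − s₃| = 0.002117 < 10^{-2}

n = 4, sₙ = 2.6717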